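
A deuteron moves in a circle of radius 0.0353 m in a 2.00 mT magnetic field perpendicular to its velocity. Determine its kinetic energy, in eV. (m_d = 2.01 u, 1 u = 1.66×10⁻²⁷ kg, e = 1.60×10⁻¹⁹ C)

v = qBr/m = (1×1.60×10^-19)(2.00×10^-3)(0.0353) / (3.34×10^-27) = 3390 m/s.
K = ½mv² = 0.5·(3.34×10^-27)·(3390)² = 1.91×10^-20 J = 0.120 eV.

K ≈ 0.120 eV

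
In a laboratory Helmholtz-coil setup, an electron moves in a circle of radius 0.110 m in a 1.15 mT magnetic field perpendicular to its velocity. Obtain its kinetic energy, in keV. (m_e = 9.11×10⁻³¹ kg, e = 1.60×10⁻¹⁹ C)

v = qBr/m = (1×1.60×10^-19)(1.15×10^-3)(0.110) / (9.11×10^-31) = 2.22×10^7 m/s.
K = ½mv² = 0.5·(9.11×10^-31)·(2.22×10^7)² = 2.25×10^-16 J = 1.41 keV.

K ≈ 1.41 keV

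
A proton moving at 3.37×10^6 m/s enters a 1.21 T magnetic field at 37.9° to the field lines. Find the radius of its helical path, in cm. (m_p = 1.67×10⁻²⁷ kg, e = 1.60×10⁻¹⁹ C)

r ≈ 1.79 cm

Only the perpendicular component v⊥ = v sin37.9° = 2.07×10^6 m/s is bent by the field.
r = m v⊥ /(qB) = (1.67×10^-27)(2.07×10^6) / [(1×1.60×10^-19)(1.21)] = 0.0179 m.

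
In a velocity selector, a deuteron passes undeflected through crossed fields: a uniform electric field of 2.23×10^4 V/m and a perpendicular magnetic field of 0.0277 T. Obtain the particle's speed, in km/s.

For zero net force, qE = qvB, so v = E/B.
v = (2.23×10^4) / (0.0277) = 8.05×10^5 m/s.

v ≈ 805 km/s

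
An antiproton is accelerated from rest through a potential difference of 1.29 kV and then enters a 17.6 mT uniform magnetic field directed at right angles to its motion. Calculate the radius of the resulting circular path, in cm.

r ≈ 29.5 cm

The kinetic energy gained is K = qV = (1×1.60×10^-19)(1290) = 2.06×10^-16 J.
v = √(2K/m) = 4.97×10^5 m/s.
r = mv/(qB) = (1.67×10^-27)(4.97×10^5) / [(1×1.60×10^-19)(0.0176)] = 0.295 m.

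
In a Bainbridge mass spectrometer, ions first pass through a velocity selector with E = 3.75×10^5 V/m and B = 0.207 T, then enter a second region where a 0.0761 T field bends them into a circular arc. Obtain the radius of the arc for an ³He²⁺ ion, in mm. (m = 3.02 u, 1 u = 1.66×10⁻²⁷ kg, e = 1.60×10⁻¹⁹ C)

The selector passes v = E/B = 3.75×10^5/0.207 = 1.81×10^6 m/s.
In the deflection region, r = mv/(qB₂) = (5.01×10^-27)(1.81×10^6) / [(2×1.60×10^-19)(0.0761)] = 0.373 m.

r ≈ 373 mm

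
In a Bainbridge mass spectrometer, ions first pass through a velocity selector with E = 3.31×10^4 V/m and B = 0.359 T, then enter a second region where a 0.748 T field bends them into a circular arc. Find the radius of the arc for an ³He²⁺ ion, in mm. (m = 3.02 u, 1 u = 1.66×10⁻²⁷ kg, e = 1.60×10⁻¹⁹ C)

r ≈ 1.93 mm

The selector passes v = E/B = 3.31×10^4/0.359 = 9.22×10^4 m/s.
In the deflection region, r = mv/(qB₂) = (5.01×10^-27)(9.22×10^4) / [(2×1.60×10^-19)(0.748)] = 1.93×10^-3 m.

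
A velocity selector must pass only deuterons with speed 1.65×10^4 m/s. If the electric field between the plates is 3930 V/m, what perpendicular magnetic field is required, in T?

B ≈ 0.238 T

qE = qvB ⇒ B = E/v = (3930) / (1.65×10^4) = 0.238 T.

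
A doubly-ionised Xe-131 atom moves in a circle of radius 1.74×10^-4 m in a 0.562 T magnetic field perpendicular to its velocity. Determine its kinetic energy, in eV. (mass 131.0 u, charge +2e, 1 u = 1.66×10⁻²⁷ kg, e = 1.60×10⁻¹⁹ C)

K ≈ 0.0141 eV

v = qBr/m = (2×1.60×10^-19)(0.562)(1.74×10^-4) / (2.17×10^-25) = 144 m/s.
K = ½mv² = 0.5·(2.17×10^-25)·(144)² = 2.25×10^-21 J = 0.0141 eV.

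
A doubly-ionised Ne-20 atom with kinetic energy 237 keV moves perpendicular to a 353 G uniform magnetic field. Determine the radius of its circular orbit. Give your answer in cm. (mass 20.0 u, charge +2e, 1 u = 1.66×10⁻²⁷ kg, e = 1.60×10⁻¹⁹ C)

r ≈ 444 cm

Convert the energy: K = 237 keV = 3.79×10^-14 J.
v = √(2K/m) = √(2·3.79×10^-14/3.32×10^-26) = 1.51×10^6 m/s.
r = mv/(qB) = (3.32×10^-26)(1.51×10^6) / [(2×1.60×10^-19)(0.0353)] = 4.44 m.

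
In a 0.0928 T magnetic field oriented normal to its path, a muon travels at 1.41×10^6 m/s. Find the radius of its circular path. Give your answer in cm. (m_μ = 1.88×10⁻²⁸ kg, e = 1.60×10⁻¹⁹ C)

r ≈ 1.79 cm

The magnetic force provides the centripetal force: qvB = mv²/r, so r = mv/(qB).
r = (1.88×10^-28 kg)(1.41×10^6 m/s) / [(1×1.60×10^-19 C)(0.0928 T)] = 0.0179 m.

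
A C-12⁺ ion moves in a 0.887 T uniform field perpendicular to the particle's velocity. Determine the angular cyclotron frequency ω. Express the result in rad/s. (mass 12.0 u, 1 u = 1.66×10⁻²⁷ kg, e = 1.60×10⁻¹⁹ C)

ω = qB/m = (1×1.60×10^-19)(0.887) / (1.99×10^-26) = 7.12×10^6 rad/s.

ω ≈ 7.12×10^6 rad/s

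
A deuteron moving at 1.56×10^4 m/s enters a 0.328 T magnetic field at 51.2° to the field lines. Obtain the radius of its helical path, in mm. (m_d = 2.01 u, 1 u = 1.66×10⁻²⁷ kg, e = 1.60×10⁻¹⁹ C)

Only the perpendicular component v⊥ = v sin51.2° = 1.22×10^4 m/s is bent by the field.
r = m v⊥ /(qB) = (3.34×10^-27)(1.22×10^4) / [(1×1.60×10^-19)(0.328)] = 7.73×10^-4 m.

r ≈ 0.773 mm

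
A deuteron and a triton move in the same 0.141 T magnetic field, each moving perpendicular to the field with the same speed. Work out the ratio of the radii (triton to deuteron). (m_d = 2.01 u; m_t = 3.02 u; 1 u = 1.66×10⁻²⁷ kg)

ratio ≈ 1.50

r = mv/(qB) ⇒ at equal v, r ∝ m/q.
r_{triton}/r_{deuteron} = 1.50.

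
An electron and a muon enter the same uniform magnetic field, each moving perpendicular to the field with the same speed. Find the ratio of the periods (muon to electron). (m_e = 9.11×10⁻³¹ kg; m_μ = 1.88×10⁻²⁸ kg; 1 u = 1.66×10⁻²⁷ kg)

T = 2πm/(qB) is independent of speed, so T₂/T₁ = (m₂/q₂)/(m₁/q₁).
T_{muon}/T_{electron} = (1.88×10^-28/1e) / (9.11×10^-31/1e) = 206.

ratio ≈ 206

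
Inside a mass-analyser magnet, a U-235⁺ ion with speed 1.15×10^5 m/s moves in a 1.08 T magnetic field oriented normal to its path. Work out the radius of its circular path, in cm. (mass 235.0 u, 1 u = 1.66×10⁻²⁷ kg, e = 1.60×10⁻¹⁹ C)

r ≈ 26.0 cm

The magnetic force provides the centripetal force: qvB = mv²/r, so r = mv/(qB).
r = (3.90×10^-25 kg)(1.15×10^5 m/s) / [(1×1.60×10^-19 C)(1.08 T)] = 0.260 m.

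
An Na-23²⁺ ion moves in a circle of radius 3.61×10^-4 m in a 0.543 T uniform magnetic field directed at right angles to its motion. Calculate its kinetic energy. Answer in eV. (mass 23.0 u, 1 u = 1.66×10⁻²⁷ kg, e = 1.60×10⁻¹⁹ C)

v = qBr/m = (2×1.60×10^-19)(0.543)(3.61×10^-4) / (3.82×10^-26) = 1640 m/s.
K = ½mv² = 0.5·(3.82×10^-26)·(1640)² = 5.15×10^-20 J = 0.322 eV.

K ≈ 0.322 eV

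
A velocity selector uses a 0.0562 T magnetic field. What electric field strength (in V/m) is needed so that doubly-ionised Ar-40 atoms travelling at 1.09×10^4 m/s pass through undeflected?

qE = qvB ⇒ E = vB = (1.09×10^4)(0.0562) = 613 V/m.

E ≈ 613 V/m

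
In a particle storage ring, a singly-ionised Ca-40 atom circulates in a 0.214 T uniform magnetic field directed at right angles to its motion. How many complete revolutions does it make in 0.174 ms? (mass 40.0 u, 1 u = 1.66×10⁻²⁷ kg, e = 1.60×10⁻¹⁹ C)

T = 2πm/(qB) = 2π(6.64×10^-26) / [(1×1.60×10^-19)(0.214)] = 1.2185×10^-5 s.
N = t/T = 1.74×10^-4 / 1.2185×10^-5 ≈ 14.28, so 14 complete revolutions.

N = 14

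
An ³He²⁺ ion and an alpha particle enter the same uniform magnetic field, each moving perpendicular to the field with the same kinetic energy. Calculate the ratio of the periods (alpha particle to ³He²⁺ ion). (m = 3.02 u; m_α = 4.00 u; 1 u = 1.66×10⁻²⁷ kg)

T = 2πm/(qB) is independent of speed, so T₂/T₁ = (m₂/q₂)/(m₁/q₁).
T_{alpha particle}/T_{³He²⁺ ion} = (6.64×10^-27/2e) / (5.01×10^-27/2e) = 1.32.

ratio ≈ 1.32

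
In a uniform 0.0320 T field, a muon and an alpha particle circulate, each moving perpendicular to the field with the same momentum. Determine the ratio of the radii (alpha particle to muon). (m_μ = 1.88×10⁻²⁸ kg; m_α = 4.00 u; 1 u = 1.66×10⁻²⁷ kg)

ratio ≈ 0.500

r = p/(qB) ⇒ at equal p, r ∝ 1/q.
r_{alpha particle}/r_{muon} = 0.500.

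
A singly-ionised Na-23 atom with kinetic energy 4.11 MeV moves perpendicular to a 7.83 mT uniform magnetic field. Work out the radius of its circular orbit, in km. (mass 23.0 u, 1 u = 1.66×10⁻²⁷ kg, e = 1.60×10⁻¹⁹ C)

r ≈ 0.179 km

Convert the energy: K = 4.11 MeV = 6.58×10^-13 J.
v = √(2K/m) = √(2·6.58×10^-13/3.82×10^-26) = 5.87×10^6 m/s.
r = mv/(qB) = (3.82×10^-26)(5.87×10^6) / [(1×1.60×10^-19)(7.83×10^-3)] = 179 m.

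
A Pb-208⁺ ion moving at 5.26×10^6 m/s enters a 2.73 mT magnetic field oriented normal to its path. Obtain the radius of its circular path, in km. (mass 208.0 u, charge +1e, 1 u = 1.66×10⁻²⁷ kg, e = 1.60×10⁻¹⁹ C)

The magnetic force provides the centripetal force: qvB = mv²/r, so r = mv/(qB).
r = (3.45×10^-25 kg)(5.26×10^6 m/s) / [(1×1.60×10^-19 C)(2.73×10^-3 T)] = 4160 m.

r ≈ 4.16 km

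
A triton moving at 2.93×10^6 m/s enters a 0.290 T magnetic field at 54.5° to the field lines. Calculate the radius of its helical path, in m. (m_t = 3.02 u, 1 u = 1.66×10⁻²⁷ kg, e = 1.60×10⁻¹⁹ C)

Only the perpendicular component v⊥ = v sin54.5° = 2.39×10^6 m/s is bent by the field.
r = m v⊥ /(qB) = (5.01×10^-27)(2.39×10^6) / [(1×1.60×10^-19)(0.290)] = 0.258 m.

r ≈ 0.258 m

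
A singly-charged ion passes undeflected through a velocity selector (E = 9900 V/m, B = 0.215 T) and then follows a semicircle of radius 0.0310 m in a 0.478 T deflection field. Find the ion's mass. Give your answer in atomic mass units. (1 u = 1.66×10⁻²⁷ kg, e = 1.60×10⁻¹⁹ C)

m ≈ 31.0 u

v = E/B₁ = 4.60×10^4 m/s.
From r = mv/(qB₂), m = qB₂r/v = (1×1.60×10^-19)(0.478)(0.0310) / (4.60×10^4) = 5.15×10^-26 kg.
In atomic mass units: m = 5.15×10^-26 / 1.66×10^-27 = 31.0 u.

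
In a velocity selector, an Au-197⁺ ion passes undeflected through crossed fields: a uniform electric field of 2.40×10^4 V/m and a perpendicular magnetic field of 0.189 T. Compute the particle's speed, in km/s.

For zero net force, qE = qvB, so v = E/B.
v = (2.40×10^4) / (0.189) = 1.27×10^5 m/s.

v ≈ 127 km/s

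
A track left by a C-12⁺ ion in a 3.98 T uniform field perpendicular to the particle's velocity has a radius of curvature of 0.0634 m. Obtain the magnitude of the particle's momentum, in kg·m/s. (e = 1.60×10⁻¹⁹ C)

p ≈ 4.04×10^-20 kg·m/s

Since qvB = mv²/r, the momentum p = mv = qBr.
p = (1×1.60×10^-19)(3.98)(0.0634) = 4.04×10^-20 kg·m/s.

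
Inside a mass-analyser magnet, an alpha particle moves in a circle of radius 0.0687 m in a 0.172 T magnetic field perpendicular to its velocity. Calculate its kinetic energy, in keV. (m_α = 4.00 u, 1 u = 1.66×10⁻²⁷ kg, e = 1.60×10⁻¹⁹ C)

K ≈ 6.73 keV

v = qBr/m = (2×1.60×10^-19)(0.172)(0.0687) / (6.64×10^-27) = 5.69×10^5 m/s.
K = ½mv² = 0.5·(6.64×10^-27)·(5.69×10^5)² = 1.08×10^-15 J = 6.73 keV.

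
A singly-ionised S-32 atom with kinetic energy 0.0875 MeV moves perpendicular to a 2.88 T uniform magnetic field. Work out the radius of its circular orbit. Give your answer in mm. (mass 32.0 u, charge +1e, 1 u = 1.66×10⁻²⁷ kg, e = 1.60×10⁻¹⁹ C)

Convert the energy: K = 0.0875 MeV = 1.40×10^-14 J.
v = √(2K/m) = √(2·1.40×10^-14/5.31×10^-26) = 7.26×10^5 m/s.
r = mv/(qB) = (5.31×10^-26)(7.26×10^5) / [(1×1.60×10^-19)(2.88)] = 0.0837 m.

r ≈ 83.7 mm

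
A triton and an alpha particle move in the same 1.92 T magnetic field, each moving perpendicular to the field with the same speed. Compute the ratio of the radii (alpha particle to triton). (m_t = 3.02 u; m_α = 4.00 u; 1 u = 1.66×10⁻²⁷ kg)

r = mv/(qB) ⇒ at equal v, r ∝ m/q.
r_{alpha particle}/r_{triton} = 0.662.

ratio ≈ 0.662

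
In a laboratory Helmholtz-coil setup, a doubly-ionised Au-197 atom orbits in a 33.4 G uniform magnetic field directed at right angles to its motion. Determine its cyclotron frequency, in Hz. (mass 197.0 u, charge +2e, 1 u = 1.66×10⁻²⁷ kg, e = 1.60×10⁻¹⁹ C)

f = qB/(2πm) = (2×1.60×10^-19)(3.34×10^-3) / [2π(3.27×10^-25)] = 520 Hz.

f ≈ 520 Hz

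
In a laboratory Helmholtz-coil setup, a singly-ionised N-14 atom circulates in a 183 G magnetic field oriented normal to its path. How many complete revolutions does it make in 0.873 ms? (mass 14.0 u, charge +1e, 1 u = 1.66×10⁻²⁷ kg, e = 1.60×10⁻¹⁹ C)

T = 2πm/(qB) = 2π(2.324×10^-26) / [(1×1.60×10^-19)(0.0183)] = 4.9871×10^-5 s.
N = t/T = 8.73×10^-4 / 4.9871×10^-5 ≈ 17.51, so 17 complete revolutions.

N = 17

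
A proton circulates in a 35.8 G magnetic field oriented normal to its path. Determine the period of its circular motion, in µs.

The cyclotron period is independent of speed: T = 2πm/(qB).
T = 2π(1.67×10^-27) / [(1×1.60×10^-19)(3.58×10^-3)] = 1.83×10^-5 s.

T ≈ 18.3 µs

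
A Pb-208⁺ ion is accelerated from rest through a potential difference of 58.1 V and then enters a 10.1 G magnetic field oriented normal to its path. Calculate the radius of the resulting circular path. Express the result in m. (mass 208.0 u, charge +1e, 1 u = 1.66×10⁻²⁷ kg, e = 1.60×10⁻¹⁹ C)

The kinetic energy gained is K = qV = (1×1.60×10^-19)(58.1) = 9.30×10^-18 J.
v = √(2K/m) = 7340 m/s.
r = mv/(qB) = (3.45×10^-25)(7340) / [(1×1.60×10^-19)(1.01×10^-3)] = 15.7 m.

r ≈ 15.7 m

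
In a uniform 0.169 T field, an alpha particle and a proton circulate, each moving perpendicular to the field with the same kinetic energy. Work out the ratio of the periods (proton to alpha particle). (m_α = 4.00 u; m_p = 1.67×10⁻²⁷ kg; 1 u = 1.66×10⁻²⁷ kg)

T = 2πm/(qB) is independent of speed, so T₂/T₁ = (m₂/q₂)/(m₁/q₁).
T_{proton}/T_{alpha particle} = (1.67×10^-27/1e) / (6.64×10^-27/2e) = 0.503.

ratio ≈ 0.503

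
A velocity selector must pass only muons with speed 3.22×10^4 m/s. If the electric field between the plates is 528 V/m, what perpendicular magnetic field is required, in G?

qE = qvB ⇒ B = E/v = (528) / (3.22×10^4) = 0.0164 T.

B ≈ 164 G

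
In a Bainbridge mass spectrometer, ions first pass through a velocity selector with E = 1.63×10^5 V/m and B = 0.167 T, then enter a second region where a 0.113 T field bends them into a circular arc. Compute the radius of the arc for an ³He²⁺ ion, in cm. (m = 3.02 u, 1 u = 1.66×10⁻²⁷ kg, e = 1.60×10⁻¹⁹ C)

The selector passes v = E/B = 1.63×10^5/0.167 = 9.76×10^5 m/s.
In the deflection region, r = mv/(qB₂) = (5.01×10^-27)(9.76×10^5) / [(2×1.60×10^-19)(0.113)] = 0.135 m.

r ≈ 13.5 cm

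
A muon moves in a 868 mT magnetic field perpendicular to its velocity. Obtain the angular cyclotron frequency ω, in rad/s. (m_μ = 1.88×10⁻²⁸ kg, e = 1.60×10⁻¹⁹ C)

ω ≈ 7.39×10^8 rad/s

ω = qB/m = (1×1.60×10^-19)(0.868) / (1.88×10^-28) = 7.39×10^8 rad/s.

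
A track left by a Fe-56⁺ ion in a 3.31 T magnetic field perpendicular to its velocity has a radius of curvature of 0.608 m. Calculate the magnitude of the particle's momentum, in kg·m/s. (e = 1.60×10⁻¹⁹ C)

Since qvB = mv²/r, the momentum p = mv = qBr.
p = (1×1.60×10^-19)(3.31)(0.608) = 3.22×10^-19 kg·m/s.

p ≈ 3.22×10^-19 kg·m/s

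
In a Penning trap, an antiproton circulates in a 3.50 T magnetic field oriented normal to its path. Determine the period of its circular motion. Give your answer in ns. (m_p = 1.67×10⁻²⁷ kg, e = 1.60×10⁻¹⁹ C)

The cyclotron period is independent of speed: T = 2πm/(qB).
T = 2π(1.67×10^-27) / [(1×1.60×10^-19)(3.50)] = 1.87×10^-8 s.

T ≈ 18.7 ns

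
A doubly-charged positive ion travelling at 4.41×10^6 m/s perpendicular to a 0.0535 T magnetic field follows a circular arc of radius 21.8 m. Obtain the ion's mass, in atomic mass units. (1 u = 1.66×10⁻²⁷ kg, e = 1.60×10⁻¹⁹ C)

m ≈ 51.0 u

qvB = mv²/r ⇒ m = qBr/v.
m = (2×1.60×10^-19)(0.0535)(21.8) / (4.41×10^6) = 8.46×10^-26 kg = 51.0 u.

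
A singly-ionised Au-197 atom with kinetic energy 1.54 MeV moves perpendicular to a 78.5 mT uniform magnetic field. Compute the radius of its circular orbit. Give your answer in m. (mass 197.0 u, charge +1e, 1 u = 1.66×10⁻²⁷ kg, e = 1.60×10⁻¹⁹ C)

Convert the energy: K = 1.54 MeV = 2.46×10^-13 J.
v = √(2K/m) = √(2·2.46×10^-13/3.27×10^-25) = 1.23×10^6 m/s.
r = mv/(qB) = (3.27×10^-25)(1.23×10^6) / [(1×1.60×10^-19)(0.0785)] = 32.0 m.

r ≈ 32.0 m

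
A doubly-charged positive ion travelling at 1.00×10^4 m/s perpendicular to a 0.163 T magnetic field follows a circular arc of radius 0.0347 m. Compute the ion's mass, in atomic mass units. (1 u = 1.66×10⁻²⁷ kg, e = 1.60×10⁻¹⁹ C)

m ≈ 109 u

qvB = mv²/r ⇒ m = qBr/v.
m = (2×1.60×10^-19)(0.163)(0.0347) / (1.00×10^4) = 1.81×10^-25 kg = 109 u.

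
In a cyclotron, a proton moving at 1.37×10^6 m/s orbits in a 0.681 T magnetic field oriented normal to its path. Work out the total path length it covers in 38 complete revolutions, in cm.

L ≈ 501 cm

r = mv/(qB) = 0.0210 m, so one revolution covers 2πr = 0.132 m.
In 38 revolutions: L = 38·2πr = 5.01 m.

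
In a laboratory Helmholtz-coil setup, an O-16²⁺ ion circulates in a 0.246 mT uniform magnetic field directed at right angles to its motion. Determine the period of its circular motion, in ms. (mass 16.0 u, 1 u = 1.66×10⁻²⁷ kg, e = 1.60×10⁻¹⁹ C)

The cyclotron period is independent of speed: T = 2πm/(qB).
T = 2π(2.66×10^-26) / [(2×1.60×10^-19)(2.46×10^-4)] = 2.12×10^-3 s.

T ≈ 2.12 ms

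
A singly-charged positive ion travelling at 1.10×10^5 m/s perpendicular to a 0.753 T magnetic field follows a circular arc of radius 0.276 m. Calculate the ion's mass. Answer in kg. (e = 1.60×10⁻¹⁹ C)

qvB = mv²/r ⇒ m = qBr/v.
m = (1×1.60×10^-19)(0.753)(0.276) / (1.10×10^5) = 3.02×10^-25 kg.

m ≈ 3.02×10^-25 kg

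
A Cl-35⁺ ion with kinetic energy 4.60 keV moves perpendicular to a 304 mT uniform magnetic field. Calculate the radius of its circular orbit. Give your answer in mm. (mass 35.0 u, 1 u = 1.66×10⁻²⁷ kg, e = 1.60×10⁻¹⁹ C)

Convert the energy: K = 4.60 keV = 7.36×10^-16 J.
v = √(2K/m) = √(2·7.36×10^-16/5.81×10^-26) = 1.59×10^5 m/s.
r = mv/(qB) = (5.81×10^-26)(1.59×10^5) / [(1×1.60×10^-19)(0.304)] = 0.190 m.

r ≈ 190 mm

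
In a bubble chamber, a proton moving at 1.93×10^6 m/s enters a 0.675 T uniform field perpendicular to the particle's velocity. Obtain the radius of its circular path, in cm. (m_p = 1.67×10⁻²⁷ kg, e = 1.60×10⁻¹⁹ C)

r ≈ 2.98 cm

The magnetic force provides the centripetal force: qvB = mv²/r, so r = mv/(qB).
r = (1.67×10^-27 kg)(1.93×10^6 m/s) / [(1×1.60×10^-19 C)(0.675 T)] = 0.0298 m.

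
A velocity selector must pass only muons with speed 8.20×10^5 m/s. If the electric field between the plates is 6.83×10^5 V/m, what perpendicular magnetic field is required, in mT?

qE = qvB ⇒ B = E/v = (6.83×10^5) / (8.20×10^5) = 0.833 T.

B ≈ 833 mT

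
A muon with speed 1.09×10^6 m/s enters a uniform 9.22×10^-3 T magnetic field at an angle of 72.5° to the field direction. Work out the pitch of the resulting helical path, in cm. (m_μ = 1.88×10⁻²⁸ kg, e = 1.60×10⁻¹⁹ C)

The velocity component along B is v∥ = v cos72.5° = 3.28×10^5 m/s.
The cyclotron period T = 2πm/(qB) = 8.01×10^-7 s is set by m, q, B alone.
Pitch = v∥·T = (3.28×10^5)(8.01×10^-7) = 0.262 m.

pitch ≈ 26.2 cm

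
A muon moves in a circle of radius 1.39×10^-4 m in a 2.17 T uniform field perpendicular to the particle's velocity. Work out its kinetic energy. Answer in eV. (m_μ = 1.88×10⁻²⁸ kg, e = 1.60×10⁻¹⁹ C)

v = qBr/m = (1×1.60×10^-19)(2.17)(1.39×10^-4) / (1.88×10^-28) = 2.57×10^5 m/s.
K = ½mv² = 0.5·(1.88×10^-28)·(2.57×10^5)² = 6.19×10^-18 J = 38.7 eV.

K ≈ 38.7 eV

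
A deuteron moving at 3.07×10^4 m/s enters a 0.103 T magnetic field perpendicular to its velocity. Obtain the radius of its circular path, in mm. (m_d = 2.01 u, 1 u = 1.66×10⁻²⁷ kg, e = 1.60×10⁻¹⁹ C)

r ≈ 6.22 mm

The magnetic force provides the centripetal force: qvB = mv²/r, so r = mv/(qB).
r = (3.34×10^-27 kg)(3.07×10^4 m/s) / [(1×1.60×10^-19 C)(0.103 T)] = 6.22×10^-3 m.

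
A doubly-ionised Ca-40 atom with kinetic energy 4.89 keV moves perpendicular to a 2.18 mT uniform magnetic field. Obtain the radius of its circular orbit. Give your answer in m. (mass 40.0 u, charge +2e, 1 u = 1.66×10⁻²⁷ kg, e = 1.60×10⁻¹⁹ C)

Convert the energy: K = 4.89 keV = 7.82×10^-16 J.
v = √(2K/m) = √(2·7.82×10^-16/6.64×10^-26) = 1.54×10^5 m/s.
r = mv/(qB) = (6.64×10^-26)(1.54×10^5) / [(2×1.60×10^-19)(2.18×10^-3)] = 14.6 m.

r ≈ 14.6 m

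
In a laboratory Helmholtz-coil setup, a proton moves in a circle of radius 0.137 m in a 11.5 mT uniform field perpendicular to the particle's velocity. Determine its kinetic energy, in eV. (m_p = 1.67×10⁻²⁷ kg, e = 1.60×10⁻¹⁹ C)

K ≈ 119 eV

v = qBr/m = (1×1.60×10^-19)(0.0115)(0.137) / (1.67×10^-27) = 1.51×10^5 m/s.
K = ½mv² = 0.5·(1.67×10^-27)·(1.51×10^5)² = 1.90×10^-17 J = 119 eV.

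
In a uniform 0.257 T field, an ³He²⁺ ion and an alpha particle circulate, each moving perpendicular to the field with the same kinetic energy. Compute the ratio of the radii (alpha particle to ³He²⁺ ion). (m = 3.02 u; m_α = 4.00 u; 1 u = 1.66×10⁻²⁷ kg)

r = √(2mK)/(qB) ⇒ at equal K, r ∝ √m/q.
r_{alpha particle}/r_{³He²⁺ ion} = 1.15.

ratio ≈ 1.15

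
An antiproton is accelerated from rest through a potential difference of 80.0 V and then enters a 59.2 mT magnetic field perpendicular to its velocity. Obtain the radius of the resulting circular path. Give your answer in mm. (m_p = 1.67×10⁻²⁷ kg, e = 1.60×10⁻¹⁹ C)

r ≈ 21.8 mm

The kinetic energy gained is K = qV = (1×1.60×10^-19)(80.0) = 1.28×10^-17 J.
v = √(2K/m) = 1.24×10^5 m/s.
r = mv/(qB) = (1.67×10^-27)(1.24×10^5) / [(1×1.60×10^-19)(0.0592)] = 0.0218 m.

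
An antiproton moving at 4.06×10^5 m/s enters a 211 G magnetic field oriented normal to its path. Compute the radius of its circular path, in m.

r ≈ 0.201 m

The magnetic force provides the centripetal force: qvB = mv²/r, so r = mv/(qB).
r = (1.67×10^-27 kg)(4.06×10^5 m/s) / [(1×1.60×10^-19 C)(0.0211 T)] = 0.201 m.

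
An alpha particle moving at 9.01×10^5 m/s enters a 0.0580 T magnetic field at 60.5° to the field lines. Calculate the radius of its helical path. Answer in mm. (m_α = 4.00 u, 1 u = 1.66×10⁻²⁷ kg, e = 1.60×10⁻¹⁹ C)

r ≈ 281 mm

Only the perpendicular component v⊥ = v sin60.5° = 7.84×10^5 m/s is bent by the field.
r = m v⊥ /(qB) = (6.64×10^-27)(7.84×10^5) / [(2×1.60×10^-19)(0.0580)] = 0.281 m.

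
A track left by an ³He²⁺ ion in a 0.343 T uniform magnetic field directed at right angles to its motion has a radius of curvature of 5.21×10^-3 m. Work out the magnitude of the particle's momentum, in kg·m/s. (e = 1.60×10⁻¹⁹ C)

p ≈ 5.72×10^-22 kg·m/s

Since qvB = mv²/r, the momentum p = mv = qBr.
p = (2×1.60×10^-19)(0.343)(5.21×10^-3) = 5.72×10^-22 kg·m/s.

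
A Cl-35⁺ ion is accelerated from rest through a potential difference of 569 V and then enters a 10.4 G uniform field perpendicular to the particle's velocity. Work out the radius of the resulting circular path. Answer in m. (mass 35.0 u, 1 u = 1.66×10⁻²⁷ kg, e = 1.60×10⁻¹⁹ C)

r ≈ 19.5 m

The kinetic energy gained is K = qV = (1×1.60×10^-19)(569) = 9.10×10^-17 J.
v = √(2K/m) = 5.60×10^4 m/s.
r = mv/(qB) = (5.81×10^-26)(5.60×10^4) / [(1×1.60×10^-19)(1.04×10^-3)] = 19.5 m.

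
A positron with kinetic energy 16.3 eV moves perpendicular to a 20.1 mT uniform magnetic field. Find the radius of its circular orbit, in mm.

r ≈ 0.678 mm

Convert the energy: K = 16.3 eV = 2.61×10^-18 J.
v = √(2K/m) = √(2·2.61×10^-18/9.11×10^-31) = 2.39×10^6 m/s.
r = mv/(qB) = (9.11×10^-31)(2.39×10^6) / [(1×1.60×10^-19)(0.0201)] = 6.78×10^-4 m.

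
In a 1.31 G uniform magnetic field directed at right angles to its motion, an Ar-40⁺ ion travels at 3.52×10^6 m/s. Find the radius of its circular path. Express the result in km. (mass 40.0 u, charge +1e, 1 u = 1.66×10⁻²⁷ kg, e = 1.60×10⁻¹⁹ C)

r ≈ 11.2 km

The magnetic force provides the centripetal force: qvB = mv²/r, so r = mv/(qB).
r = (6.64×10^-26 kg)(3.52×10^6 m/s) / [(1×1.60×10^-19 C)(1.31×10^-4 T)] = 1.12×10^4 m.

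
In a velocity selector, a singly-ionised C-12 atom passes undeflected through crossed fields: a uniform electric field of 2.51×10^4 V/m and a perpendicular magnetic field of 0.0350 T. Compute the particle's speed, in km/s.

For zero net force, qE = qvB, so v = E/B.
v = (2.51×10^4) / (0.0350) = 7.17×10^5 m/s.

v ≈ 717 km/s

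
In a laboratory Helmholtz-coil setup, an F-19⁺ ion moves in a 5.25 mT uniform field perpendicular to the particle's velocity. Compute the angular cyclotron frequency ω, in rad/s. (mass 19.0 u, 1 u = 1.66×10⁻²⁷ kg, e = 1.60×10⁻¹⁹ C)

ω = qB/m = (1×1.60×10^-19)(5.25×10^-3) / (3.15×10^-26) = 2.66×10^4 rad/s.

ω ≈ 2.66×10^4 rad/s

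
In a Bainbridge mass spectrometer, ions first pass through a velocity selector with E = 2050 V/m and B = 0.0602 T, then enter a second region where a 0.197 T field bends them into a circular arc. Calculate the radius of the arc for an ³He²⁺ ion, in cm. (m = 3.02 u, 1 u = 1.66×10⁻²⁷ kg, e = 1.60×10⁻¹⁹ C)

The selector passes v = E/B = 2050/0.0602 = 3.41×10^4 m/s.
In the deflection region, r = mv/(qB₂) = (5.01×10^-27)(3.41×10^4) / [(2×1.60×10^-19)(0.197)] = 2.71×10^-3 m.

r ≈ 0.271 cm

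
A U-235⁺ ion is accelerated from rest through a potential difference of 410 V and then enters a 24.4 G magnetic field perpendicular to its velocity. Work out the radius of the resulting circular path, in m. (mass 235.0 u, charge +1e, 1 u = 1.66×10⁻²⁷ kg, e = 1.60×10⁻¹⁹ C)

r ≈ 18.3 m

The kinetic energy gained is K = qV = (1×1.60×10^-19)(410) = 6.56×10^-17 J.
v = √(2K/m) = 1.83×10^4 m/s.
r = mv/(qB) = (3.90×10^-25)(1.83×10^4) / [(1×1.60×10^-19)(2.44×10^-3)] = 18.3 m.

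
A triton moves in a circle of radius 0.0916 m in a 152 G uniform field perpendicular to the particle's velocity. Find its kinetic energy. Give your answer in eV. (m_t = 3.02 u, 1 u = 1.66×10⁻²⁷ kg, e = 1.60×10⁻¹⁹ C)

K ≈ 30.9 eV

v = qBr/m = (1×1.60×10^-19)(0.0152)(0.0916) / (5.01×10^-27) = 4.44×10^4 m/s.
K = ½mv² = 0.5·(5.01×10^-27)·(4.44×10^4)² = 4.95×10^-18 J = 30.9 eV.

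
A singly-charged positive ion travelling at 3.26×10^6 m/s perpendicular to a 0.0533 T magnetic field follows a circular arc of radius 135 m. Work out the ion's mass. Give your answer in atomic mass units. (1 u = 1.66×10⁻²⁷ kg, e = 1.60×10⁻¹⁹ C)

m ≈ 213 u

qvB = mv²/r ⇒ m = qBr/v.
m = (1×1.60×10^-19)(0.0533)(135) / (3.26×10^6) = 3.53×10^-25 kg = 213 u.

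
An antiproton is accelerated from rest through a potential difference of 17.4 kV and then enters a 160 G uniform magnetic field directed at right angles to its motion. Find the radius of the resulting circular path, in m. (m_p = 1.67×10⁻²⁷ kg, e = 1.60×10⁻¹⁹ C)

The kinetic energy gained is K = qV = (1×1.60×10^-19)(1.74×10^4) = 2.78×10^-15 J.
v = √(2K/m) = 1.83×10^6 m/s.
r = mv/(qB) = (1.67×10^-27)(1.83×10^6) / [(1×1.60×10^-19)(0.0160)] = 1.19 m.

r ≈ 1.19 m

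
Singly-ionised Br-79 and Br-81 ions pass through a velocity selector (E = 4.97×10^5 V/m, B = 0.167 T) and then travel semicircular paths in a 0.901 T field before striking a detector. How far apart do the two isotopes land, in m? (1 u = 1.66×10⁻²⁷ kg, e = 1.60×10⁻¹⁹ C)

Δd ≈ 0.137 m

Both emerge at v = E/B₁ = 2.98×10^6 m/s.
r = mv/(qB₂), so r₁ = 2.7073 m and r₂ = 2.7758 m, giving Δr = 0.0685 m.
After a semicircle each ion lands a diameter 2r from the entry slit, so the separation is 2Δr = 0.137 m.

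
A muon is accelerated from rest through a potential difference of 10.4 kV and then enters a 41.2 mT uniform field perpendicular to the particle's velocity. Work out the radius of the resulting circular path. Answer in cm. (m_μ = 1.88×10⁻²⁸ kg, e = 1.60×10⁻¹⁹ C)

The kinetic energy gained is K = qV = (1×1.60×10^-19)(1.04×10^4) = 1.66×10^-15 J.
v = √(2K/m) = 4.21×10^6 m/s.
r = mv/(qB) = (1.88×10^-28)(4.21×10^6) / [(1×1.60×10^-19)(0.0412)] = 0.120 m.

r ≈ 12.0 cm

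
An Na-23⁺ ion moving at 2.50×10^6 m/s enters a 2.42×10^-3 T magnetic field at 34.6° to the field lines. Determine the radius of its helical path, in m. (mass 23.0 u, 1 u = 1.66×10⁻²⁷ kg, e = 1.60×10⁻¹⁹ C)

r ≈ 140 m

Only the perpendicular component v⊥ = v sin34.6° = 1.42×10^6 m/s is bent by the field.
r = m v⊥ /(qB) = (3.82×10^-26)(1.42×10^6) / [(1×1.60×10^-19)(2.42×10^-3)] = 140 m.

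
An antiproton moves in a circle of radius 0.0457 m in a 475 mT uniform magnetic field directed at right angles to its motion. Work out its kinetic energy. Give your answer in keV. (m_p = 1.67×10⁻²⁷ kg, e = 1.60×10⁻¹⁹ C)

v = qBr/m = (1×1.60×10^-19)(0.475)(0.0457) / (1.67×10^-27) = 2.08×10^6 m/s.
K = ½mv² = 0.5·(1.67×10^-27)·(2.08×10^6)² = 3.61×10^-15 J = 22.6 keV.

K ≈ 22.6 keV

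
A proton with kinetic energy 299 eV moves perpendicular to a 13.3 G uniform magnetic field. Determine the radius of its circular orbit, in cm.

r ≈ 188 cm

Convert the energy: K = 299 eV = 4.78×10^-17 J.
v = √(2K/m) = √(2·4.78×10^-17/1.67×10^-27) = 2.39×10^5 m/s.
r = mv/(qB) = (1.67×10^-27)(2.39×10^5) / [(1×1.60×10^-19)(1.33×10^-3)] = 1.88 m.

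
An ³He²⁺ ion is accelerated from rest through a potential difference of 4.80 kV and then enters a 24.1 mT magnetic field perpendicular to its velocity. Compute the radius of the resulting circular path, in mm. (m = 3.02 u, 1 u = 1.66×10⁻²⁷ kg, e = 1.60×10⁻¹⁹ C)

The kinetic energy gained is K = qV = (2×1.60×10^-19)(4800) = 1.54×10^-15 J.
v = √(2K/m) = 7.83×10^5 m/s.
r = mv/(qB) = (5.01×10^-27)(7.83×10^5) / [(2×1.60×10^-19)(0.0241)] = 0.509 m.

r ≈ 509 mm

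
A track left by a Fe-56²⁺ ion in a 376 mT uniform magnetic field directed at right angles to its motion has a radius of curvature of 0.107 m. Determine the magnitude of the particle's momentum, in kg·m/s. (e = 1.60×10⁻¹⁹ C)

p ≈ 1.29×10^-20 kg·m/s

Since qvB = mv²/r, the momentum p = mv = qBr.
p = (2×1.60×10^-19)(0.376)(0.107) = 1.29×10^-20 kg·m/s.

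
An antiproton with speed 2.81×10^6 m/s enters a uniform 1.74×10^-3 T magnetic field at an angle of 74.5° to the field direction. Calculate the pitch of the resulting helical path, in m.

The velocity component along B is v∥ = v cos74.5° = 7.51×10^5 m/s.
The cyclotron period T = 2πm/(qB) = 3.77×10^-5 s is set by m, q, B alone.
Pitch = v∥·T = (7.51×10^5)(3.77×10^-5) = 28.3 m.

pitch ≈ 28.3 m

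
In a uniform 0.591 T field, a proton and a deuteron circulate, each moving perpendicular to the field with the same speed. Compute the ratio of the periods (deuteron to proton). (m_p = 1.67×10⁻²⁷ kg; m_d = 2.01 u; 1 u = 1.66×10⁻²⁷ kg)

T = 2πm/(qB) is independent of speed, so T₂/T₁ = (m₂/q₂)/(m₁/q₁).
T_{deuteron}/T_{proton} = (3.34×10^-27/1e) / (1.67×10^-27/1e) = 2.00.

ratio ≈ 2.00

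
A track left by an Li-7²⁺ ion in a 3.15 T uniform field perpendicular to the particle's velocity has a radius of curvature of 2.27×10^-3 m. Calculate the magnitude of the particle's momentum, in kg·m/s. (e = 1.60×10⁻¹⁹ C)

Since qvB = mv²/r, the momentum p = mv = qBr.
p = (2×1.60×10^-19)(3.15)(2.27×10^-3) = 2.29×10^-21 kg·m/s.

p ≈ 2.29×10^-21 kg·m/s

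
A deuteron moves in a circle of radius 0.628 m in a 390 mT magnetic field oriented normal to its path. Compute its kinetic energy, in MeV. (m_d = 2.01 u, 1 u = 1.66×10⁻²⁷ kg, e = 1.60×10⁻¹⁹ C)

v = qBr/m = (1×1.60×10^-19)(0.390)(0.628) / (3.34×10^-27) = 1.17×10^7 m/s.
K = ½mv² = 0.5·(3.34×10^-27)·(1.17×10^7)² = 2.30×10^-13 J = 1.44 MeV.

K ≈ 1.44 MeV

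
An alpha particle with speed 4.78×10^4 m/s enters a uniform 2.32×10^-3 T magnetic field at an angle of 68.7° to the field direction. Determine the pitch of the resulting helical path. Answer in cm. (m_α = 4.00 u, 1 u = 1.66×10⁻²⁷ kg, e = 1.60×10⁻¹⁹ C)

pitch ≈ 97.6 cm

The velocity component along B is v∥ = v cos68.7° = 1.74×10^4 m/s.
The cyclotron period T = 2πm/(qB) = 5.62×10^-5 s is set by m, q, B alone.
Pitch = v∥·T = (1.74×10^4)(5.62×10^-5) = 0.976 m.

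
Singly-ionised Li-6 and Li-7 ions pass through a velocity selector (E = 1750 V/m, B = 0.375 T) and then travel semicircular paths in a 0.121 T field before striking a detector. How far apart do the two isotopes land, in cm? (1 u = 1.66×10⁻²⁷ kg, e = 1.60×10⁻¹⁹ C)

Δd ≈ 0.0800 cm

Both emerge at v = E/B₁ = 4670 m/s.
r = mv/(qB₂), so r₁ = 2.401×10^-3 m and r₂ = 2.801×10^-3 m, giving Δr = 4.00×10^-4 m.
After a semicircle each ion lands a diameter 2r from the entry slit, so the separation is 2Δr = 8.00×10^-4 m.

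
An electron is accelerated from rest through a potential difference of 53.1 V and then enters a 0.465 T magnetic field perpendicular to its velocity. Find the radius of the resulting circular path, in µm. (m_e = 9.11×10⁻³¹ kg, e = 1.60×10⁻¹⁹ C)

r ≈ 52.9 µm

The kinetic energy gained is K = qV = (1×1.60×10^-19)(53.1) = 8.50×10^-18 J.
v = √(2K/m) = 4.32×10^6 m/s.
r = mv/(qB) = (9.11×10^-31)(4.32×10^6) / [(1×1.60×10^-19)(0.465)] = 5.29×10^-5 m.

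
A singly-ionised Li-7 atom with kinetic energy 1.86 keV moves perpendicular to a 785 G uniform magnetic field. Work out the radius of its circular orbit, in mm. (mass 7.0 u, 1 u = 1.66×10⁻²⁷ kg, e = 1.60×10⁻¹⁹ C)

r ≈ 209 mm

Convert the energy: K = 1.86 keV = 2.98×10^-16 J.
v = √(2K/m) = √(2·2.98×10^-16/1.16×10^-26) = 2.26×10^5 m/s.
r = mv/(qB) = (1.16×10^-26)(2.26×10^5) / [(1×1.60×10^-19)(0.0785)] = 0.209 m.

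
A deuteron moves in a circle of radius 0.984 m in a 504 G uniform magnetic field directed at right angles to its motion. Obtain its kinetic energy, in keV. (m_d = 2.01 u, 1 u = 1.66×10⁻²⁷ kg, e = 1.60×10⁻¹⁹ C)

K ≈ 59.0 keV

v = qBr/m = (1×1.60×10^-19)(0.0504)(0.984) / (3.34×10^-27) = 2.38×10^6 m/s.
K = ½mv² = 0.5·(3.34×10^-27)·(2.38×10^6)² = 9.44×10^-15 J = 59.0 keV.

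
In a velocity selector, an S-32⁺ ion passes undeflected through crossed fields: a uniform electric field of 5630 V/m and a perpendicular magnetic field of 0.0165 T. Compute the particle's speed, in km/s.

v ≈ 341 km/s

For zero net force, qE = qvB, so v = E/B.
v = (5630) / (0.0165) = 3.41×10^5 m/s.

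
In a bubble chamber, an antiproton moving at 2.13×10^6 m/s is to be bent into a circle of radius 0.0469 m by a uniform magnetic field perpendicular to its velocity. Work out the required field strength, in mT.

B ≈ 474 mT

qvB = mv²/r gives B = mv/(qr).
B = (1.67×10^-27)(2.13×10^6) / [(1×1.60×10^-19)(0.0469)] = 0.474 T.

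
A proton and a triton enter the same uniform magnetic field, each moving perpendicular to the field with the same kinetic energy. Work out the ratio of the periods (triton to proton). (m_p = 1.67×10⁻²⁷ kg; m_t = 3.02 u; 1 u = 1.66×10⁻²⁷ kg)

T = 2πm/(qB) is independent of speed, so T₂/T₁ = (m₂/q₂)/(m₁/q₁).
T_{triton}/T_{proton} = (5.01×10^-27/1e) / (1.67×10^-27/1e) = 3.00.

ratio ≈ 3.00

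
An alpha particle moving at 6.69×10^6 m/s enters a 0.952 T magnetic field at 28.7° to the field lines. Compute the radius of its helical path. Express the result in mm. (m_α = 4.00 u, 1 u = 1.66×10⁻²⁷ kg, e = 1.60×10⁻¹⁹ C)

r ≈ 70.0 mm

Only the perpendicular component v⊥ = v sin28.7° = 3.21×10^6 m/s is bent by the field.
r = m v⊥ /(qB) = (6.64×10^-27)(3.21×10^6) / [(2×1.60×10^-19)(0.952)] = 0.0700 m.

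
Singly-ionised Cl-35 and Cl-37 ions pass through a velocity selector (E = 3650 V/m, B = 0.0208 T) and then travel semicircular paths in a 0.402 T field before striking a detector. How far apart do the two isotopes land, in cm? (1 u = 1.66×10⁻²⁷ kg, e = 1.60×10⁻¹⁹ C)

Both emerge at v = E/B₁ = 1.75×10^5 m/s.
r = mv/(qB₂), so r₁ = 0.15851 m and r₂ = 0.16757 m, giving Δr = 9.06×10^-3 m.
After a semicircle each ion lands a diameter 2r from the entry slit, so the separation is 2Δr = 0.0181 m.

Δd ≈ 1.81 cm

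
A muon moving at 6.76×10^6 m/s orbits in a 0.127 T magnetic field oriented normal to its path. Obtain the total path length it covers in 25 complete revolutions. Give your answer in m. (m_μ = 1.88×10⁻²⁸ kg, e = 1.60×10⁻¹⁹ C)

L ≈ 9.82 m

r = mv/(qB) = 0.0625 m, so one revolution covers 2πr = 0.393 m.
In 25 revolutions: L = 25·2πr = 9.82 m.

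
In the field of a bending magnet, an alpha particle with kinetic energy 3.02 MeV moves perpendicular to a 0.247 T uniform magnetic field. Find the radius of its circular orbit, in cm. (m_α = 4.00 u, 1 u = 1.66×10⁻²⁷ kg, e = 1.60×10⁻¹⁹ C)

r ≈ 101 cm

Convert the energy: K = 3.02 MeV = 4.83×10^-13 J.
v = √(2K/m) = √(2·4.83×10^-13/6.64×10^-27) = 1.21×10^7 m/s.
r = mv/(qB) = (6.64×10^-27)(1.21×10^7) / [(2×1.60×10^-19)(0.247)] = 1.01 m.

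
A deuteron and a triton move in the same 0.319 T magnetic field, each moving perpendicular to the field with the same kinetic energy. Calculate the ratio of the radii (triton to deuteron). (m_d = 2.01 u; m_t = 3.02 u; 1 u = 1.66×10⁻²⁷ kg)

r = √(2mK)/(qB) ⇒ at equal K, r ∝ √m/q.
r_{triton}/r_{deuteron} = 1.23.

ratio ≈ 1.23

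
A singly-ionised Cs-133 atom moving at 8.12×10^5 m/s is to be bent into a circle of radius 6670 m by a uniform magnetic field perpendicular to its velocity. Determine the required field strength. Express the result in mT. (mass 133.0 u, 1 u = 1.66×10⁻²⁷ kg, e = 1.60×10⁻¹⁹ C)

B ≈ 0.168 mT

qvB = mv²/r gives B = mv/(qr).
B = (2.21×10^-25)(8.12×10^5) / [(1×1.60×10^-19)(6670)] = 1.68×10^-4 T.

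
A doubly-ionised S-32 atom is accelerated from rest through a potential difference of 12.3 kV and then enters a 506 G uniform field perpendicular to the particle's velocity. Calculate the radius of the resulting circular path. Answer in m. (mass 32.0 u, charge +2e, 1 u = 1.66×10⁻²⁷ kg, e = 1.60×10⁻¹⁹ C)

r ≈ 1.26 m

The kinetic energy gained is K = qV = (2×1.60×10^-19)(1.23×10^4) = 3.94×10^-15 J.
v = √(2K/m) = 3.85×10^5 m/s.
r = mv/(qB) = (5.31×10^-26)(3.85×10^5) / [(2×1.60×10^-19)(0.0506)] = 1.26 m.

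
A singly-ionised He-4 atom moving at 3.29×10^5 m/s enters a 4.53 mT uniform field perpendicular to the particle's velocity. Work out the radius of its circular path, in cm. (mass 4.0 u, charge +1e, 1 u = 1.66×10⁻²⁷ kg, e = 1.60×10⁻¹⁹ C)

The magnetic force provides the centripetal force: qvB = mv²/r, so r = mv/(qB).
r = (6.64×10^-27 kg)(3.29×10^5 m/s) / [(1×1.60×10^-19 C)(4.53×10^-3 T)] = 3.01 m.

r ≈ 301 cm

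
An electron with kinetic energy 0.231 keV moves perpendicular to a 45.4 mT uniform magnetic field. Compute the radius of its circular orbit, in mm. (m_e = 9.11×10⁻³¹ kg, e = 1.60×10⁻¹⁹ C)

Convert the energy: K = 0.231 keV = 3.70×10^-17 J.
v = √(2K/m) = √(2·3.70×10^-17/9.11×10^-31) = 9.01×10^6 m/s.
r = mv/(qB) = (9.11×10^-31)(9.01×10^6) / [(1×1.60×10^-19)(0.0454)] = 1.13×10^-3 m.

r ≈ 1.13 mm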